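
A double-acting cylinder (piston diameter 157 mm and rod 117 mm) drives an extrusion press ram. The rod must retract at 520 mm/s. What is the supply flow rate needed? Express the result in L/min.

Q ≈ 269 L/min

Rod-side annular area A_ann = π/4 × (157² − 117²) = 8608 mm^2
Q = A × v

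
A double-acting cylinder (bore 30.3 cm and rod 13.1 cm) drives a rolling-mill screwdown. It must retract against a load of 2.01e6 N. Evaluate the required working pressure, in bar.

Rod-side annular area A_ann = π/4 × (30.3² − 13.1²) = 586.3 cm^2
Retraction: pressure acts on the annular area.
P = F / A = 2.01e6 N / A

P ≈ 343 bar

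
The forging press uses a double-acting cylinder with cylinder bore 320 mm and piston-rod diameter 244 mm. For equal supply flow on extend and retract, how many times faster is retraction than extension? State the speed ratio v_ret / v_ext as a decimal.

Cap-side area A_cap = π/4 × (320 mm)² = 80420 mm^2
Rod-side annular area A_ann = π/4 × (320² − 244²) = 33670 mm^2
For equal Q, v ∝ 1/A, so v_ret/v_ext = A_cap/A_ann.

v_ret/v_ext ≈ 2.39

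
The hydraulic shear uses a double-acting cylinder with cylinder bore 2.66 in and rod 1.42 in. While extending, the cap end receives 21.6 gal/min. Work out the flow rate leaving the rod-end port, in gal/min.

Q_out ≈ 15.4 gal/min

Cap-side area A_cap = π/4 × (2.66 in)² = 5.557 in^2
Rod-side annular area A_ann = π/4 × (2.66² − 1.42²) = 3.973 in^2
Piston speed v = Q_in/A_cap; rod-end outflow Q_out = v × A_ann = Q_in × A_ann/A_cap.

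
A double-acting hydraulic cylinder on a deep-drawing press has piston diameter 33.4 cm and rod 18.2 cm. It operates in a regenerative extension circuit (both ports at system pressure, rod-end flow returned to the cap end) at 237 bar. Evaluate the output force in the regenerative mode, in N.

F ≈ 6.17e5 N

With equal pressure on both faces, forces on the annular region cancel; the net push is pressure × rod cross-section.
Rod cross-section A_rod = π/4 × (18.2 cm)² = 260.2 cm^2
F = P × A_rod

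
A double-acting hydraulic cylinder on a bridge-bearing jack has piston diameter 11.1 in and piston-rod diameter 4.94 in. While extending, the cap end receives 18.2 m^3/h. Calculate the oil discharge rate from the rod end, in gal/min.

Cap-side area A_cap = π/4 × (11.1 in)² = 96.77 in^2
Rod-side annular area A_ann = π/4 × (11.1² − 4.94²) = 77.60 in^2
Piston speed v = Q_in/A_cap; rod-end outflow Q_out = v × A_ann = Q_in × A_ann/A_cap.

Q_out ≈ 64.3 gal/min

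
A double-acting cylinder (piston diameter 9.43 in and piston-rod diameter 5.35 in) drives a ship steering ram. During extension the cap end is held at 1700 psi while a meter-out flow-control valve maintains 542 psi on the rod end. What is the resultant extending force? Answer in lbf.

F ≈ 93100 lbf

Cap-side area A_cap = π/4 × (9.43 in)² = 69.84 in^2
Rod-side annular area A_ann = π/4 × (9.43² − 5.35²) = 47.36 in^2
Net thrust = P_cap·A_cap − P_rod·A_ann = 1.187e5 lbf − 25670 lbf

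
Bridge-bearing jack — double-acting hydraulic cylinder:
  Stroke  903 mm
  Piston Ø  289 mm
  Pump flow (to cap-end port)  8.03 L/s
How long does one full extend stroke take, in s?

Cap-side area A_cap = π/4 × (289 mm)² = 65600 mm^2
Swept volume V = A × L; t = V / Q = A·L / Q

t ≈ 7.38 s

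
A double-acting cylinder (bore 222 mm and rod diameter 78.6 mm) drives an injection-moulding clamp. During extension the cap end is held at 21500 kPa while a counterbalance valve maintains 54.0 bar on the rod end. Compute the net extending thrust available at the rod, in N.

F ≈ 6.49e5 N

Cap-side area A_cap = π/4 × (222 mm)² = 38710 mm^2
Rod-side annular area A_ann = π/4 × (222² − 78.6²) = 33860 mm^2
Net thrust = P_cap·A_cap − P_rod·A_ann = 8.322e5 N − 1.828e5 N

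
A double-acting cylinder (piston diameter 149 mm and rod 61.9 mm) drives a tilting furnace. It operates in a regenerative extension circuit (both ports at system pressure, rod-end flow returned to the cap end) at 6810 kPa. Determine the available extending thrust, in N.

F ≈ 20500 N

With equal pressure on both faces, forces on the annular region cancel; the net push is pressure × rod cross-section.
Rod cross-section A_rod = π/4 × (61.9 mm)² = 3009 mm^2
F = P × A_rod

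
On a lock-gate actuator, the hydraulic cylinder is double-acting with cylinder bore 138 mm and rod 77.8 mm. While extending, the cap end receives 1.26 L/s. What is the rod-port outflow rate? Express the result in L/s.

Cap-side area A_cap = π/4 × (138 mm)² = 14960 mm^2
Rod-side annular area A_ann = π/4 × (138² − 77.8²) = 10200 mm^2
Piston speed v = Q_in/A_cap; rod-end outflow Q_out = v × A_ann = Q_in × A_ann/A_cap.

Q_out ≈ 0.860 L/s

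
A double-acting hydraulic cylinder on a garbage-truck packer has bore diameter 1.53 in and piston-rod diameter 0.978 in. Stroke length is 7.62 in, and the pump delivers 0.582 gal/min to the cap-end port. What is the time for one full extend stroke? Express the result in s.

Cap-side area A_cap = π/4 × (1.53 in)² = 1.839 in^2
Swept volume V = A × L; t = V / Q = A·L / Q

t ≈ 6.25 s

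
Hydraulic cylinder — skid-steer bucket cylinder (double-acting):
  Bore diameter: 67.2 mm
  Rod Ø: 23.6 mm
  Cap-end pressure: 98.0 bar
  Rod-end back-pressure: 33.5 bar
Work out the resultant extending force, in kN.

F ≈ 24.3 kN

Cap-side area A_cap = π/4 × (67.2 mm)² = 3547 mm^2
Rod-side annular area A_ann = π/4 × (67.2² − 23.6²) = 3109 mm^2
Net thrust = P_cap·A_cap − P_rod·A_ann = 34.76 kN − 10.42 kN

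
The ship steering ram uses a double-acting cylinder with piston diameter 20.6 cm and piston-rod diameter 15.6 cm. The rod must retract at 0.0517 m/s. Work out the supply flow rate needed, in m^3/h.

Rod-side annular area A_ann = π/4 × (20.6² − 15.6²) = 142.2 cm^2
Q = A × v

Q ≈ 2.65 m^3/h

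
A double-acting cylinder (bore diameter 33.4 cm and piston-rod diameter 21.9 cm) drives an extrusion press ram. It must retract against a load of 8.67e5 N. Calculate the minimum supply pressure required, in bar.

Rod-side annular area A_ann = π/4 × (33.4² − 21.9²) = 499.5 cm^2
Retraction: pressure acts on the annular area.
P = F / A = 8.67e5 N / A

P ≈ 174 bar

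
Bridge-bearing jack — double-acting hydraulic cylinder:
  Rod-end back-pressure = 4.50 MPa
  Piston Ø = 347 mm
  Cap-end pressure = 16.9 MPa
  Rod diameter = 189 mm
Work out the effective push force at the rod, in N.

F ≈ 1.30e6 N

Cap-side area A_cap = π/4 × (347 mm)² = 94570 mm^2
Rod-side annular area A_ann = π/4 × (347² − 189²) = 66510 mm^2
Net thrust = P_cap·A_cap − P_rod·A_ann = 1.598e6 N − 2.993e5 N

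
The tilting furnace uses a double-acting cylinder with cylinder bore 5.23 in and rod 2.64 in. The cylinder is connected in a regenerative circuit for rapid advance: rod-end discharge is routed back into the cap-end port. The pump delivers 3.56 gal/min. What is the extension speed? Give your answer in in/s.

In regeneration the rod-end outflow joins the pump flow into the cap end, so the net volume the pump must supply per unit advance equals the rod cross-section area.
Rod cross-section A_rod = π/4 × (2.64 in)² = 5.474 in^2
v = Q_pump / A_rod

v ≈ 2.50 in/s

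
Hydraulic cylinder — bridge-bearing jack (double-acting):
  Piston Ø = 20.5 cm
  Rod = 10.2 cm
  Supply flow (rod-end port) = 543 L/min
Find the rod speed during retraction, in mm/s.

Rod-side annular area A_ann = π/4 × (20.5² − 10.2²) = 248.4 cm^2
Flow into the rod-end port fills the annular volume.
v = Q / A

v ≈ 364 mm/s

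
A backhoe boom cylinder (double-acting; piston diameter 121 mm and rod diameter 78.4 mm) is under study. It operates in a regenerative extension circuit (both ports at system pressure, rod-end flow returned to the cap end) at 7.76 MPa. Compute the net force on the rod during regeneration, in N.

F ≈ 37500 N

With equal pressure on both faces, forces on the annular region cancel; the net push is pressure × rod cross-section.
Rod cross-section A_rod = π/4 × (78.4 mm)² = 4827 mm^2
F = P × A_rod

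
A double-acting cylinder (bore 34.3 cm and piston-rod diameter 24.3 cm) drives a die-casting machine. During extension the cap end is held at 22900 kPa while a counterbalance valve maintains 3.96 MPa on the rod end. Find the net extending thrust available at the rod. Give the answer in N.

Cap-side area A_cap = π/4 × (34.3 cm)² = 924.0 cm^2
Rod-side annular area A_ann = π/4 × (34.3² − 24.3²) = 460.2 cm^2
Net thrust = P_cap·A_cap − P_rod·A_ann = 2.116e6 N − 1.823e5 N

F ≈ 1.93e6 N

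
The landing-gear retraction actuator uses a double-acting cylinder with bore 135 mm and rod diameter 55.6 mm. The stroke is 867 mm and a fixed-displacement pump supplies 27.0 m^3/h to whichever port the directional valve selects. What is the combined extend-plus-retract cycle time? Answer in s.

Cap-side area A_cap = π/4 × (135 mm)² = 14310 mm^2
Rod-side annular area A_ann = π/4 × (135² − 55.6²) = 11890 mm^2
t_ext = A_cap·L/Q = 1.655 s
t_ret = A_ann·L/Q = 1.374 s
t_cycle = t_ext + t_ret

t ≈ 3.03 s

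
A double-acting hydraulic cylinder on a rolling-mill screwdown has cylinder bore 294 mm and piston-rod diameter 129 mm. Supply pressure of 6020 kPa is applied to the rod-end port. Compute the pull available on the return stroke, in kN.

Rod-side annular area A_ann = π/4 × (294² − 129²) = 54820 mm^2
On retraction the pressure acts on the annular area (bore minus rod).
F = P × A_ann

F ≈ 330 kN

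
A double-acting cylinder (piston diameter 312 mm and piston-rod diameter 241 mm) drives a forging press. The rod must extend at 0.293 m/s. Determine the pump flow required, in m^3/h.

Cap-side area A_cap = π/4 × (312 mm)² = 76450 mm^2
Q = A × v

Q ≈ 80.6 m^3/h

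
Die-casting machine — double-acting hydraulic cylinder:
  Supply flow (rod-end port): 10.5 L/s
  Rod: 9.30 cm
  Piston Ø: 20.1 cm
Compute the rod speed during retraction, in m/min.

Rod-side annular area A_ann = π/4 × (20.1² − 9.30²) = 249.4 cm^2
Flow into the rod-end port fills the annular volume.
v = Q / A

v ≈ 25.3 m/min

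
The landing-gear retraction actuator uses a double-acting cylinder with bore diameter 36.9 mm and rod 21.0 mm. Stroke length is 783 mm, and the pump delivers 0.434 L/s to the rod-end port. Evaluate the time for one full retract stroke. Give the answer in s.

Rod-side annular area A_ann = π/4 × (36.9² − 21.0²) = 723.0 mm^2
Swept volume V = A × L; t = V / Q = A·L / Q

t ≈ 1.30 s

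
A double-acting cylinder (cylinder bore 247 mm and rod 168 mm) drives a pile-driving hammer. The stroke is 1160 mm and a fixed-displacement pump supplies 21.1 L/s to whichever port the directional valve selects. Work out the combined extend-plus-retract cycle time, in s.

Cap-side area A_cap = π/4 × (247 mm)² = 47920 mm^2
Rod-side annular area A_ann = π/4 × (247² − 168²) = 25750 mm^2
t_ext = A_cap·L/Q = 2.634 s
t_ret = A_ann·L/Q = 1.416 s
t_cycle = t_ext + t_ret

t ≈ 4.05 s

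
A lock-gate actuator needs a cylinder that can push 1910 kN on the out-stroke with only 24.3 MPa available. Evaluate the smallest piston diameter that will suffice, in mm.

D ≈ 316 mm

Extension force acts on the full piston face: F = P × (π/4)D².
D = √(4F / (πP)) = √(4 × 1910 kN / (π × 24.3 MPa))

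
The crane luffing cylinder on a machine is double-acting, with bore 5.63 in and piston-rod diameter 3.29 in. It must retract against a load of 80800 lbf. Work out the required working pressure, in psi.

Rod-side annular area A_ann = π/4 × (5.63² − 3.29²) = 16.39 in^2
Retraction: pressure acts on the annular area.
P = F / A = 80800 lbf / A

P ≈ 4930 psi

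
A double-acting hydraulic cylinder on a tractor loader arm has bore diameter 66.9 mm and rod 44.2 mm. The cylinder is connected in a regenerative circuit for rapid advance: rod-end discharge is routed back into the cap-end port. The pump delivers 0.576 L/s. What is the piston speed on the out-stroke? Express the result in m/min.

In regeneration the rod-end outflow joins the pump flow into the cap end, so the net volume the pump must supply per unit advance equals the rod cross-section area.
Rod cross-section A_rod = π/4 × (44.2 mm)² = 1534 mm^2
v = Q_pump / A_rod

v ≈ 22.5 m/min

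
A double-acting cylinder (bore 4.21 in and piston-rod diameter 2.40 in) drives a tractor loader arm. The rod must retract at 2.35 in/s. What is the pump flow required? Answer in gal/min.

Rod-side annular area A_ann = π/4 × (4.21² − 2.40²) = 9.397 in^2
Q = A × v

Q ≈ 5.74 gal/min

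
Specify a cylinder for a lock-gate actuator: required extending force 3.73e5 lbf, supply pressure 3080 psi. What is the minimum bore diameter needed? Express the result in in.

D ≈ 12.4 in

Extension force acts on the full piston face: F = P × (π/4)D².
D = √(4F / (πP)) = √(4 × 3.73e5 lbf / (π × 3080 psi))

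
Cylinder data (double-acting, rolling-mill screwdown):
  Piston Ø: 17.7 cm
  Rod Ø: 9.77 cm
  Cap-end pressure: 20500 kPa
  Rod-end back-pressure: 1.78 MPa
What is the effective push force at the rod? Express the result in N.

Cap-side area A_cap = π/4 × (17.7 cm)² = 246.1 cm^2
Rod-side annular area A_ann = π/4 × (17.7² − 9.77²) = 171.1 cm^2
Net thrust = P_cap·A_cap − P_rod·A_ann = 5.044e5 N − 30450 N

F ≈ 4.74e5 N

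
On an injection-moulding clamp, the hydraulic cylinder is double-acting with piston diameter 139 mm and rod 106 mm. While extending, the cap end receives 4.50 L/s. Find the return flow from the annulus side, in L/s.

Cap-side area A_cap = π/4 × (139 mm)² = 15170 mm^2
Rod-side annular area A_ann = π/4 × (139² − 106²) = 6350 mm^2
Piston speed v = Q_in/A_cap; rod-end outflow Q_out = v × A_ann = Q_in × A_ann/A_cap.

Q_out ≈ 1.88 L/s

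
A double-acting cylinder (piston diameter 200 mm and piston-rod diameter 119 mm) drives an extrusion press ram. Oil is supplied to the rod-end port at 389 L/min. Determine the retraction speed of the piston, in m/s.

Rod-side annular area A_ann = π/4 × (200² − 119²) = 20290 mm^2
Flow into the rod-end port fills the annular volume.
v = Q / A

v ≈ 0.319 m/s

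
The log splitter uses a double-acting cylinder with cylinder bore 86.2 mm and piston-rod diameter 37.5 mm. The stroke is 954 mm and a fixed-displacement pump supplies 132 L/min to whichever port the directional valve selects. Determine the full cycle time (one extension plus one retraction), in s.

t ≈ 4.58 s

Cap-side area A_cap = π/4 × (86.2 mm)² = 5836 mm^2
Rod-side annular area A_ann = π/4 × (86.2² − 37.5²) = 4731 mm^2
t_ext = A_cap·L/Q = 2.531 s
t_ret = A_ann·L/Q = 2.052 s
t_cycle = t_ext + t_ret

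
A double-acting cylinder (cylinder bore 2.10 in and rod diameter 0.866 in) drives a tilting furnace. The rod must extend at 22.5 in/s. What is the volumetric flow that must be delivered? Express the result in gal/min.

Cap-side area A_cap = π/4 × (2.10 in)² = 3.464 in^2
Q = A × v

Q ≈ 20.2 gal/min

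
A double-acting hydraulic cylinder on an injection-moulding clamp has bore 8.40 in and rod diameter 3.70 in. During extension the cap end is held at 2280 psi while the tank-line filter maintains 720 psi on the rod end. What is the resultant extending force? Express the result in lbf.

Cap-side area A_cap = π/4 × (8.40 in)² = 55.42 in^2
Rod-side annular area A_ann = π/4 × (8.40² − 3.70²) = 44.67 in^2
Net thrust = P_cap·A_cap − P_rod·A_ann = 1.264e5 lbf − 32160 lbf

F ≈ 94200 lbf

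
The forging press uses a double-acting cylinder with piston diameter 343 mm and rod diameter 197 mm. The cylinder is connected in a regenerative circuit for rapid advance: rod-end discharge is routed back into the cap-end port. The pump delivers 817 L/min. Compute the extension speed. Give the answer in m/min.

In regeneration the rod-end outflow joins the pump flow into the cap end, so the net volume the pump must supply per unit advance equals the rod cross-section area.
Rod cross-section A_rod = π/4 × (197 mm)² = 30480 mm^2
v = Q_pump / A_rod

v ≈ 26.8 m/min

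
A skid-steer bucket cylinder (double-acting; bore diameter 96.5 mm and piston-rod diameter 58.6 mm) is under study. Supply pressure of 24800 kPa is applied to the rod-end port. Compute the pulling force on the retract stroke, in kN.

F ≈ 114 kN

Rod-side annular area A_ann = π/4 × (96.5² − 58.6²) = 4617 mm^2
On retraction the pressure acts on the annular area (bore minus rod).
F = P × A_ann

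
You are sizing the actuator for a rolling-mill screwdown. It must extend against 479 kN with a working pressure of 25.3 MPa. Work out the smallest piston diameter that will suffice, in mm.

D ≈ 155 mm

Extension force acts on the full piston face: F = P × (π/4)D².
D = √(4F / (πP)) = √(4 × 479 kN / (π × 25.3 MPa))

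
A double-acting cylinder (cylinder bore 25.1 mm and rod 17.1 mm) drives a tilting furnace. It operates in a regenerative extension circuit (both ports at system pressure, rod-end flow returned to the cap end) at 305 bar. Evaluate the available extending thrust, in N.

With equal pressure on both faces, forces on the annular region cancel; the net push is pressure × rod cross-section.
Rod cross-section A_rod = π/4 × (17.1 mm)² = 229.7 mm^2
F = P × A_rod

F ≈ 7000 N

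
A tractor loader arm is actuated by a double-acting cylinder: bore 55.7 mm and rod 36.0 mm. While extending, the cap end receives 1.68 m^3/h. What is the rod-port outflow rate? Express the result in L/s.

Q_out ≈ 0.272 L/s

Cap-side area A_cap = π/4 × (55.7 mm)² = 2437 mm^2
Rod-side annular area A_ann = π/4 × (55.7² − 36.0²) = 1419 mm^2
Piston speed v = Q_in/A_cap; rod-end outflow Q_out = v × A_ann = Q_in × A_ann/A_cap.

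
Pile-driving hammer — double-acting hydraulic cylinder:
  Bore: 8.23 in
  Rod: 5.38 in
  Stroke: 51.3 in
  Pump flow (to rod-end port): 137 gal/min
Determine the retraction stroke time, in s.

t ≈ 2.96 s

Rod-side annular area A_ann = π/4 × (8.23² − 5.38²) = 30.46 in^2
Swept volume V = A × L; t = V / Q = A·L / Q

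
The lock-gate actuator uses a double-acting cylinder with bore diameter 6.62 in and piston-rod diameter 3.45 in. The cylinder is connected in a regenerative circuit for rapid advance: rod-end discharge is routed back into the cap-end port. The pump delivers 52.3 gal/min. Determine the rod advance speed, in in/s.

v ≈ 21.5 in/s

In regeneration the rod-end outflow joins the pump flow into the cap end, so the net volume the pump must supply per unit advance equals the rod cross-section area.
Rod cross-section A_rod = π/4 × (3.45 in)² = 9.348 in^2
v = Q_pump / A_rod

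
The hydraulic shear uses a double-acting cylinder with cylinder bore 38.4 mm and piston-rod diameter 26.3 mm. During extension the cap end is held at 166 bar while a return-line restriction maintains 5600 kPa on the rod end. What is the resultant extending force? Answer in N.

F ≈ 15800 N

Cap-side area A_cap = π/4 × (38.4 mm)² = 1158 mm^2
Rod-side annular area A_ann = π/4 × (38.4² − 26.3²) = 614.9 mm^2
Net thrust = P_cap·A_cap − P_rod·A_ann = 19220 N − 3443 N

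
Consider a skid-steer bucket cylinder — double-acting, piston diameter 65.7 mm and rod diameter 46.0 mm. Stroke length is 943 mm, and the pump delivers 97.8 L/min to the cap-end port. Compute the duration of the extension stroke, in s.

Cap-side area A_cap = π/4 × (65.7 mm)² = 3390 mm^2
Swept volume V = A × L; t = V / Q = A·L / Q

t ≈ 1.96 s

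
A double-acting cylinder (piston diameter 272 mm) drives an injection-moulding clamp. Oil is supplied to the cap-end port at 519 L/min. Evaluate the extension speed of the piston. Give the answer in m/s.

v ≈ 0.149 m/s

Cap-side area A_cap = π/4 × (272 mm)² = 58110 mm^2
v = Q / A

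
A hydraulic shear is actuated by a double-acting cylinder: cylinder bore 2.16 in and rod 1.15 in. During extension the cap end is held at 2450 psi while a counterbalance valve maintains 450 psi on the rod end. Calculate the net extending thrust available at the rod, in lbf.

Cap-side area A_cap = π/4 × (2.16 in)² = 3.664 in^2
Rod-side annular area A_ann = π/4 × (2.16² − 1.15²) = 2.626 in^2
Net thrust = P_cap·A_cap − P_rod·A_ann = 8978 lbf − 1182 lbf

F ≈ 7800 lbf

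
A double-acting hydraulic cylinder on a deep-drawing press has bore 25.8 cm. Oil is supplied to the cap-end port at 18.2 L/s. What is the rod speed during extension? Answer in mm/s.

v ≈ 348 mm/s

Cap-side area A_cap = π/4 × (25.8 cm)² = 522.8 cm^2
v = Q / A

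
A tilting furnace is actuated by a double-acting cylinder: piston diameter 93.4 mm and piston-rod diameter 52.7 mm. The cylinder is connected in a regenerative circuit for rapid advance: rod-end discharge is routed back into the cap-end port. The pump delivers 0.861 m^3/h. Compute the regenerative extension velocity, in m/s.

v ≈ 0.110 m/s

In regeneration the rod-end outflow joins the pump flow into the cap end, so the net volume the pump must supply per unit advance equals the rod cross-section area.
Rod cross-section A_rod = π/4 × (52.7 mm)² = 2181 mm^2
v = Q_pump / A_rod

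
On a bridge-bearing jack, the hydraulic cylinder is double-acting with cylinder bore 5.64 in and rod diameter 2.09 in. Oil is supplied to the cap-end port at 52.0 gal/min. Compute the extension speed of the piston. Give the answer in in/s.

v ≈ 8.01 in/s

Cap-side area A_cap = π/4 × (5.64 in)² = 24.98 in^2
v = Q / A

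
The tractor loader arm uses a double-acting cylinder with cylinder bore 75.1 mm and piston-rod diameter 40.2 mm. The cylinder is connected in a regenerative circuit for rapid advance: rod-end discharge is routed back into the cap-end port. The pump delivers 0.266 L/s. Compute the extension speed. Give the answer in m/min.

In regeneration the rod-end outflow joins the pump flow into the cap end, so the net volume the pump must supply per unit advance equals the rod cross-section area.
Rod cross-section A_rod = π/4 × (40.2 mm)² = 1269 mm^2
v = Q_pump / A_rod

v ≈ 12.6 m/min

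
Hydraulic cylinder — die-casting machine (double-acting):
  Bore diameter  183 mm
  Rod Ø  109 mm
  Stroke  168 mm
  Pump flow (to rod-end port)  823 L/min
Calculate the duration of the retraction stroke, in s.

t ≈ 0.208 s

Rod-side annular area A_ann = π/4 × (183² − 109²) = 16970 mm^2
Swept volume V = A × L; t = V / Q = A·L / Q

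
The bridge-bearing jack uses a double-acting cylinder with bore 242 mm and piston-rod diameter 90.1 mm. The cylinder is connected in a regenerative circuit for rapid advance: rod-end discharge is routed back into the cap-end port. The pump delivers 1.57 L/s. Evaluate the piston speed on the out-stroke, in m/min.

v ≈ 14.8 m/min

In regeneration the rod-end outflow joins the pump flow into the cap end, so the net volume the pump must supply per unit advance equals the rod cross-section area.
Rod cross-section A_rod = π/4 × (90.1 mm)² = 6376 mm^2
v = Q_pump / A_rod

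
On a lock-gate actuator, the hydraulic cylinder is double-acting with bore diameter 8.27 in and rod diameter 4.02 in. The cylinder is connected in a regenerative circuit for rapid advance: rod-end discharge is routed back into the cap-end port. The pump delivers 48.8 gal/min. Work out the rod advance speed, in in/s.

v ≈ 14.8 in/s

In regeneration the rod-end outflow joins the pump flow into the cap end, so the net volume the pump must supply per unit advance equals the rod cross-section area.
Rod cross-section A_rod = π/4 × (4.02 in)² = 12.69 in^2
v = Q_pump / A_rod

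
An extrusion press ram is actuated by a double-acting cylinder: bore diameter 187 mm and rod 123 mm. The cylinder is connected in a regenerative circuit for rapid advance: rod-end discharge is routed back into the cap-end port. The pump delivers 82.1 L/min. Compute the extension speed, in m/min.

v ≈ 6.91 m/min

In regeneration the rod-end outflow joins the pump flow into the cap end, so the net volume the pump must supply per unit advance equals the rod cross-section area.
Rod cross-section A_rod = π/4 × (123 mm)² = 11880 mm^2
v = Q_pump / A_rod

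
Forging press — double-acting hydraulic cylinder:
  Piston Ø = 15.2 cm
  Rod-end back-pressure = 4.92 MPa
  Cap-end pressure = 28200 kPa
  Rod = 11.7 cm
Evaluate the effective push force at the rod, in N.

Cap-side area A_cap = π/4 × (15.2 cm)² = 181.5 cm^2
Rod-side annular area A_ann = π/4 × (15.2² − 11.7²) = 73.95 cm^2
Net thrust = P_cap·A_cap − P_rod·A_ann = 5.117e5 N − 36380 N

F ≈ 4.75e5 N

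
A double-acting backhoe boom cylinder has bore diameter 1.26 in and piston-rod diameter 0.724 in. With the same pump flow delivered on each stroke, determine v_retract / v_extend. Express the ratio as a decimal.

Cap-side area A_cap = π/4 × (1.26 in)² = 1.247 in^2
Rod-side annular area A_ann = π/4 × (1.26² − 0.724²) = 0.8352 in^2
For equal Q, v ∝ 1/A, so v_ret/v_ext = A_cap/A_ann.

v_ret/v_ext ≈ 1.49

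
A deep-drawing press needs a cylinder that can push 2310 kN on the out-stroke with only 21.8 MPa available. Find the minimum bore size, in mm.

D ≈ 367 mm

Extension force acts on the full piston face: F = P × (π/4)D².
D = √(4F / (πP)) = √(4 × 2310 kN / (π × 21.8 MPa))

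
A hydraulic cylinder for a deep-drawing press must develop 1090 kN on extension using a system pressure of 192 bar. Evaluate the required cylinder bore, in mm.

D ≈ 269 mm

Extension force acts on the full piston face: F = P × (π/4)D².
D = √(4F / (πP)) = √(4 × 1090 kN / (π × 192 bar))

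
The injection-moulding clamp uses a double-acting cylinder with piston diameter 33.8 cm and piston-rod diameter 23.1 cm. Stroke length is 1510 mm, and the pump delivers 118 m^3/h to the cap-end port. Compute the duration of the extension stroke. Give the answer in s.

t ≈ 4.13 s

Cap-side area A_cap = π/4 × (33.8 cm)² = 897.3 cm^2
Swept volume V = A × L; t = V / Q = A·L / Q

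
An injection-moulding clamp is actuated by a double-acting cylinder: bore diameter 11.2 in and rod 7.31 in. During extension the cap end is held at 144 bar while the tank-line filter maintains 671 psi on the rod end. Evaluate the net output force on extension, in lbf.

Cap-side area A_cap = π/4 × (11.2 in)² = 98.52 in^2
Rod-side annular area A_ann = π/4 × (11.2² − 7.31²) = 56.55 in^2
Net thrust = P_cap·A_cap − P_rod·A_ann = 2.058e5 lbf − 37950 lbf

F ≈ 1.68e5 lbf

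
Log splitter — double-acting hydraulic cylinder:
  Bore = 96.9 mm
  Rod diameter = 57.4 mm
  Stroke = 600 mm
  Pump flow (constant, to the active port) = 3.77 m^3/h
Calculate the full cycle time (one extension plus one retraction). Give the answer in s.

Cap-side area A_cap = π/4 × (96.9 mm)² = 7375 mm^2
Rod-side annular area A_ann = π/4 × (96.9² − 57.4²) = 4787 mm^2
t_ext = A_cap·L/Q = 4.225 s
t_ret = A_ann·L/Q = 2.743 s
t_cycle = t_ext + t_ret

t ≈ 6.97 s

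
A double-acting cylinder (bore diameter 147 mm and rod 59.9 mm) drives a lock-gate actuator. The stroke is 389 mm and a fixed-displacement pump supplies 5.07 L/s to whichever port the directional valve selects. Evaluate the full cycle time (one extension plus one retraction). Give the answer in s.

Cap-side area A_cap = π/4 × (147 mm)² = 16970 mm^2
Rod-side annular area A_ann = π/4 × (147² − 59.9²) = 14150 mm^2
t_ext = A_cap·L/Q = 1.302 s
t_ret = A_ann·L/Q = 1.086 s
t_cycle = t_ext + t_ret

t ≈ 2.39 s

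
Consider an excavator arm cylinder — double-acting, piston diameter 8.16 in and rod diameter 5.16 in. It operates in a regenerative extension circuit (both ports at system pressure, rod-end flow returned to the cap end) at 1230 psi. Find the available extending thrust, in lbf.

With equal pressure on both faces, forces on the annular region cancel; the net push is pressure × rod cross-section.
Rod cross-section A_rod = π/4 × (5.16 in)² = 20.91 in^2
F = P × A_rod

F ≈ 25700 lbf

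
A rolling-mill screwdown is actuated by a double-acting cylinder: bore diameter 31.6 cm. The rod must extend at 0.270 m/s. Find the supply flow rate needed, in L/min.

Cap-side area A_cap = π/4 × (31.6 cm)² = 784.3 cm^2
Q = A × v

Q ≈ 1270 L/min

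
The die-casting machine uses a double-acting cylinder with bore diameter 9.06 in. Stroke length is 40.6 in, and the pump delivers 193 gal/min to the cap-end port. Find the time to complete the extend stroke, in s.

t ≈ 3.52 s

Cap-side area A_cap = π/4 × (9.06 in)² = 64.47 in^2
Swept volume V = A × L; t = V / Q = A·L / Q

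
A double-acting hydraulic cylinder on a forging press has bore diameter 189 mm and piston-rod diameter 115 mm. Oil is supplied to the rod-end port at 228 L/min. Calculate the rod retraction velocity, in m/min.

Rod-side annular area A_ann = π/4 × (189² − 115²) = 17670 mm^2
Flow into the rod-end port fills the annular volume.
v = Q / A

v ≈ 12.9 m/min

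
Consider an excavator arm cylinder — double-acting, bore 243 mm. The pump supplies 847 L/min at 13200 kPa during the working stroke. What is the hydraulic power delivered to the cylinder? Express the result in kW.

W ≈ 186 kW

Hydraulic power = P × Q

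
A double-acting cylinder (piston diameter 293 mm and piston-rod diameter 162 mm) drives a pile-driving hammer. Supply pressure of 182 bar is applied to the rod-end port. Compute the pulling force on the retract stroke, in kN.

F ≈ 852 kN

Rod-side annular area A_ann = π/4 × (293² − 162²) = 46810 mm^2
On retraction the pressure acts on the annular area (bore minus rod).
F = P × A_ann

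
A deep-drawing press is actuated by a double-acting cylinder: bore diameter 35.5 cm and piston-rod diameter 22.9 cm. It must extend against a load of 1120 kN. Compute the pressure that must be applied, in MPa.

Cap-side area A_cap = π/4 × (35.5 cm)² = 989.8 cm^2
P = F / A = 1120 kN / A

P ≈ 11.3 MPa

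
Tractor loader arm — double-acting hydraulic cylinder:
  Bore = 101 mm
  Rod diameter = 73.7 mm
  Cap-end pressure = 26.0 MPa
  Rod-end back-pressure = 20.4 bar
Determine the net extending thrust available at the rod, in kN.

F ≈ 201 kN

Cap-side area A_cap = π/4 × (101 mm)² = 8012 mm^2
Rod-side annular area A_ann = π/4 × (101² − 73.7²) = 3746 mm^2
Net thrust = P_cap·A_cap − P_rod·A_ann = 208.3 kN − 7.641 kN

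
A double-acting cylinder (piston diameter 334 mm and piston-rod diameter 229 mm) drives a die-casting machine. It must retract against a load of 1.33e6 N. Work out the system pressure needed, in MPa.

P ≈ 28.6 MPa

Rod-side annular area A_ann = π/4 × (334² − 229²) = 46430 mm^2
Retraction: pressure acts on the annular area.
P = F / A = 1.33e6 N / A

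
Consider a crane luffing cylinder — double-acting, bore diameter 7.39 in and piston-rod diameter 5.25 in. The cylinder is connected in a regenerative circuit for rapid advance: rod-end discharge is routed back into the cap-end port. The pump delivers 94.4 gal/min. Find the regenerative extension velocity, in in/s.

In regeneration the rod-end outflow joins the pump flow into the cap end, so the net volume the pump must supply per unit advance equals the rod cross-section area.
Rod cross-section A_rod = π/4 × (5.25 in)² = 21.65 in^2
v = Q_pump / A_rod

v ≈ 16.8 in/s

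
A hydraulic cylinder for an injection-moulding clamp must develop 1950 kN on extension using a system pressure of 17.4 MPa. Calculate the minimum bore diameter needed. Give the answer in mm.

D ≈ 378 mm

Extension force acts on the full piston face: F = P × (π/4)D².
D = √(4F / (πP)) = √(4 × 1950 kN / (π × 17.4 MPa))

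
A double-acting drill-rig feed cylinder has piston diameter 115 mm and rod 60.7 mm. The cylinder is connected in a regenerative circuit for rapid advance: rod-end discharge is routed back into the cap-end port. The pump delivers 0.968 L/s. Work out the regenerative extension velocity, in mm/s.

In regeneration the rod-end outflow joins the pump flow into the cap end, so the net volume the pump must supply per unit advance equals the rod cross-section area.
Rod cross-section A_rod = π/4 × (60.7 mm)² = 2894 mm^2
v = Q_pump / A_rod

v ≈ 335 mm/s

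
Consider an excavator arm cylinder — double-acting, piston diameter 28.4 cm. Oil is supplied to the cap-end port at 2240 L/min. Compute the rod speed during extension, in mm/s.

Cap-side area A_cap = π/4 × (28.4 cm)² = 633.5 cm^2
v = Q / A

v ≈ 589 mm/s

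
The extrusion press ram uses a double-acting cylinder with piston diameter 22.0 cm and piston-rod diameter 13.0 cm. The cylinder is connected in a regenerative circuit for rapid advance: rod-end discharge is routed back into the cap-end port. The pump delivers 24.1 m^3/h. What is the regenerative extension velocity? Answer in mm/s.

In regeneration the rod-end outflow joins the pump flow into the cap end, so the net volume the pump must supply per unit advance equals the rod cross-section area.
Rod cross-section A_rod = π/4 × (13.0 cm)² = 132.7 cm^2
v = Q_pump / A_rod

v ≈ 504 mm/s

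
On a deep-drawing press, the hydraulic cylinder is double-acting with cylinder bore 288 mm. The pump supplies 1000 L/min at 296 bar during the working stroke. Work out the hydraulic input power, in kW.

Hydraulic power = P × Q

W ≈ 493 kW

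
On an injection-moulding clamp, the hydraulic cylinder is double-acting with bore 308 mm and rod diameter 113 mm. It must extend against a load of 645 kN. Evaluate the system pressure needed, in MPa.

P ≈ 8.66 MPa

Cap-side area A_cap = π/4 × (308 mm)² = 74510 mm^2
P = F / A = 645 kN / A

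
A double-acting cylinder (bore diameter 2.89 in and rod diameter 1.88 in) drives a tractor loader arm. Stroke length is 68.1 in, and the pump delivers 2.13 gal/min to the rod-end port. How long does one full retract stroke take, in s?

t ≈ 31.4 s

Rod-side annular area A_ann = π/4 × (2.89² − 1.88²) = 3.784 in^2
Swept volume V = A × L; t = V / Q = A·L / Q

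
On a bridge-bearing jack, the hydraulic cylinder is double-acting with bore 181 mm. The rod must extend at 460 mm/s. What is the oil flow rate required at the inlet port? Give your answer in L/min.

Cap-side area A_cap = π/4 × (181 mm)² = 25730 mm^2
Q = A × v

Q ≈ 710 L/min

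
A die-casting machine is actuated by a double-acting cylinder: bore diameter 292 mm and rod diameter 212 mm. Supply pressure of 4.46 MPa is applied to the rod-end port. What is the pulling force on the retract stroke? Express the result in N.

Rod-side annular area A_ann = π/4 × (292² − 212²) = 31670 mm^2
On retraction the pressure acts on the annular area (bore minus rod).
F = P × A_ann

F ≈ 1.41e5 N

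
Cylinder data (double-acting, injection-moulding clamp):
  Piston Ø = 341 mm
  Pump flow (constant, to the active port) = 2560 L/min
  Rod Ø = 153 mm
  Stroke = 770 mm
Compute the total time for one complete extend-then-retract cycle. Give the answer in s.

Cap-side area A_cap = π/4 × (341 mm)² = 91330 mm^2
Rod-side annular area A_ann = π/4 × (341² − 153²) = 72940 mm^2
t_ext = A_cap·L/Q = 1.648 s
t_ret = A_ann·L/Q = 1.316 s
t_cycle = t_ext + t_ret

t ≈ 2.96 s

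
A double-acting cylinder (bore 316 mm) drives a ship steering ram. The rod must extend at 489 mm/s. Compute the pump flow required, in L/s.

Cap-side area A_cap = π/4 × (316 mm)² = 78430 mm^2
Q = A × v

Q ≈ 38.4 L/s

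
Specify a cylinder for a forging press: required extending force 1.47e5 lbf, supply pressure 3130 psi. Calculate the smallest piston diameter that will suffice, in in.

Extension force acts on the full piston face: F = P × (π/4)D².
D = √(4F / (πP)) = √(4 × 1.47e5 lbf / (π × 3130 psi))

D ≈ 7.73 in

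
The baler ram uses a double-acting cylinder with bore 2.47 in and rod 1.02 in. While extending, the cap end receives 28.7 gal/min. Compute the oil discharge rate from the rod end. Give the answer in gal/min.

Cap-side area A_cap = π/4 × (2.47 in)² = 4.792 in^2
Rod-side annular area A_ann = π/4 × (2.47² − 1.02²) = 3.975 in^2
Piston speed v = Q_in/A_cap; rod-end outflow Q_out = v × A_ann = Q_in × A_ann/A_cap.

Q_out ≈ 23.8 gal/min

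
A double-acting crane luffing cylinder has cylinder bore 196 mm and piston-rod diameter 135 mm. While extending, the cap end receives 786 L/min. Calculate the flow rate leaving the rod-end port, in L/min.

Q_out ≈ 413 L/min

Cap-side area A_cap = π/4 × (196 mm)² = 30170 mm^2
Rod-side annular area A_ann = π/4 × (196² − 135²) = 15860 mm^2
Piston speed v = Q_in/A_cap; rod-end outflow Q_out = v × A_ann = Q_in × A_ann/A_cap.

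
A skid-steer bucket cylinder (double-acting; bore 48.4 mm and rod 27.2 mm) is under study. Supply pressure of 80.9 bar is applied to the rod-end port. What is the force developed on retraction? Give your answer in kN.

Rod-side annular area A_ann = π/4 × (48.4² − 27.2²) = 1259 mm^2
On retraction the pressure acts on the annular area (bore minus rod).
F = P × A_ann

F ≈ 10.2 kN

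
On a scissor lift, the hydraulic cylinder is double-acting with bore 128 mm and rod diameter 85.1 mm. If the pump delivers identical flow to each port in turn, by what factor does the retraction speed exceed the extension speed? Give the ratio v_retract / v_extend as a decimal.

Cap-side area A_cap = π/4 × (128 mm)² = 12870 mm^2
Rod-side annular area A_ann = π/4 × (128² − 85.1²) = 7180 mm^2
For equal Q, v ∝ 1/A, so v_ret/v_ext = A_cap/A_ann.

v_ret/v_ext ≈ 1.79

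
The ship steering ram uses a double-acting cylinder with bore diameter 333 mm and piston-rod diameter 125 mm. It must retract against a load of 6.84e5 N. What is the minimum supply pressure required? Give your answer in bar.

P ≈ 91.4 bar

Rod-side annular area A_ann = π/4 × (333² − 125²) = 74820 mm^2
Retraction: pressure acts on the annular area.
P = F / A = 6.84e5 N / A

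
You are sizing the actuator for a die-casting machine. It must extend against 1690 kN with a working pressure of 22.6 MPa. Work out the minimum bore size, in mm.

Extension force acts on the full piston face: F = P × (π/4)D².
D = √(4F / (πP)) = √(4 × 1690 kN / (π × 22.6 MPa))

D ≈ 309 mm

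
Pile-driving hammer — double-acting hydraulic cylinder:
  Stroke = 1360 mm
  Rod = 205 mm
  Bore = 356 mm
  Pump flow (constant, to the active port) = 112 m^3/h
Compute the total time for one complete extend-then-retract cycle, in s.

t ≈ 7.26 s

Cap-side area A_cap = π/4 × (356 mm)² = 99540 mm^2
Rod-side annular area A_ann = π/4 × (356² − 205²) = 66530 mm^2
t_ext = A_cap·L/Q = 4.351 s
t_ret = A_ann·L/Q = 2.908 s
t_cycle = t_ext + t_ret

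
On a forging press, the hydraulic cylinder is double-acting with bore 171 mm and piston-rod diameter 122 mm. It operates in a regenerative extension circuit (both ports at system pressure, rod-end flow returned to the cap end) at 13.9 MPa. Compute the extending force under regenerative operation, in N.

F ≈ 1.62e5 N

With equal pressure on both faces, forces on the annular region cancel; the net push is pressure × rod cross-section.
Rod cross-section A_rod = π/4 × (122 mm)² = 11690 mm^2
F = P × A_rod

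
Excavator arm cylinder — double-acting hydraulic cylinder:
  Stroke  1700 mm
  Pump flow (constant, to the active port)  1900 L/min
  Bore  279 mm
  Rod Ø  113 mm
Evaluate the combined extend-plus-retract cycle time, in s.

t ≈ 6.03 s

Cap-side area A_cap = π/4 × (279 mm)² = 61140 mm^2
Rod-side annular area A_ann = π/4 × (279² − 113²) = 51110 mm^2
t_ext = A_cap·L/Q = 3.282 s
t_ret = A_ann·L/Q = 2.744 s
t_cycle = t_ext + t_ret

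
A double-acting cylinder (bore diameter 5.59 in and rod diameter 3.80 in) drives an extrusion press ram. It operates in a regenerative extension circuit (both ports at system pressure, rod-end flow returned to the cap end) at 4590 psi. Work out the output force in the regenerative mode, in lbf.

With equal pressure on both faces, forces on the annular region cancel; the net push is pressure × rod cross-section.
Rod cross-section A_rod = π/4 × (3.80 in)² = 11.34 in^2
F = P × A_rod

F ≈ 52100 lbf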